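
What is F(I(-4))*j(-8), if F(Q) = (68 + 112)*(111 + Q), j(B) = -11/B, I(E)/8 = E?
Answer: 39105/2 ≈ 19553.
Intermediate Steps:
I(E) = 8*E
F(Q) = 19980 + 180*Q (F(Q) = 180*(111 + Q) = 19980 + 180*Q)
F(I(-4))*j(-8) = (19980 + 180*(8*(-4)))*(-11/(-8)) = (19980 + 180*(-32))*(-11*(-⅛)) = (19980 - 5760)*(11/8) = 14220*(11/8) = 39105/2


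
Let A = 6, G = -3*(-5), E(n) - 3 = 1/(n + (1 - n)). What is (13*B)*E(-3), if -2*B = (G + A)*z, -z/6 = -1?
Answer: -3276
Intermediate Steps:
z = 6 (z = -6*(-1) = 6)
E(n) = 4 (E(n) = 3 + 1/(n + (1 - n)) = 3 + 1/1 = 3 + 1 = 4)
G = 15
B = -63 (B = -(15 + 6)*6/2 = -21*6/2 = -½*126 = -63)
(13*B)*E(-3) = (13*(-63))*4 = -819*4 = -3276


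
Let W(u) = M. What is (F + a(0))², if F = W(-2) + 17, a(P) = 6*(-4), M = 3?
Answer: 16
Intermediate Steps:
W(u) = 3
a(P) = -24
F = 20 (F = 3 + 17 = 20)
(F + a(0))² = (20 - 24)² = (-4)² = 16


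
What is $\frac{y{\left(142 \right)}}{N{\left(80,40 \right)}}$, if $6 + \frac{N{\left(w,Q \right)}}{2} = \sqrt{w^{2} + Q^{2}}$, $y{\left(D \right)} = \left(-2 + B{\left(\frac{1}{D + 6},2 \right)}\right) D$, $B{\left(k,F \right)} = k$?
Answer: $- \frac{62835}{589336} - \frac{104725 \sqrt{5}}{147334} \approx -1.696$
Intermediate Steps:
$y{\left(D \right)} = D \left(-2 + \frac{1}{6 + D}\right)$ ($y{\left(D \right)} = \left(-2 + \frac{1}{D + 6}\right) D = \left(-2 + \frac{1}{6 + D}\right) D = D \left(-2 + \frac{1}{6 + D}\right)$)
$N{\left(w,Q \right)} = -12 + 2 \sqrt{Q^{2} + w^{2}}$ ($N{\left(w,Q \right)} = -12 + 2 \sqrt{w^{2} + Q^{2}} = -12 + 2 \sqrt{Q^{2} + w^{2}}$)
$\frac{y{\left(142 \right)}}{N{\left(80,40 \right)}} = \frac{\left(-1\right) 142 \frac{1}{6 + 142} \left(11 + 2 \cdot 142\right)}{-12 + 2 \sqrt{40^{2} + 80^{2}}} = \frac{\left(-1\right) 142 \cdot \frac{1}{148} \left(11 + 284\right)}{-12 + 2 \sqrt{1600 + 6400}} = \frac{\left(-1\right) 142 \cdot \frac{1}{148} \cdot 295}{-12 + 2 \sqrt{8000}} = - \frac{20945}{74 \left(-12 + 2 \cdot 40 \sqrt{5}\right)} = - \frac{20945}{74 \left(-12 + 80 \sqrt{5}\right)}$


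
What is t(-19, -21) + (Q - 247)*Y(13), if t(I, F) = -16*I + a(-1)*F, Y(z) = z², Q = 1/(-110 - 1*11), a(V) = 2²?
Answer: -5024452/121 ≈ -41524.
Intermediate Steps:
a(V) = 4
Q = -1/121 (Q = 1/(-110 - 11) = 1/(-121) = -1/121 ≈ -0.0082645)
t(I, F) = -16*I + 4*F
t(-19, -21) + (Q - 247)*Y(13) = (-16*(-19) + 4*(-21)) + (-1/121 - 247)*13² = (304 - 84) - 29888/121*169 = 220 - 5051072/121 = -5024452/121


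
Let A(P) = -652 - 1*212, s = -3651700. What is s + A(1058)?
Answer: -3652564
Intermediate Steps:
A(P) = -864 (A(P) = -652 - 212 = -864)
s + A(1058) = -3651700 - 864 = -3652564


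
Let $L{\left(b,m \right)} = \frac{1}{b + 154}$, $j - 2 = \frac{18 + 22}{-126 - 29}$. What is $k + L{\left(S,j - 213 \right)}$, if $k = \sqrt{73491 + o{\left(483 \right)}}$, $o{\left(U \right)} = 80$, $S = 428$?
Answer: $\frac{1}{582} + \sqrt{73571} \approx 271.24$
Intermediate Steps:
$j = \frac{54}{31}$ ($j = 2 + \frac{18 + 22}{-126 - 29} = 2 + \frac{40}{-155} = 2 + 40 \left(- \frac{1}{155}\right) = 2 - \frac{8}{31} = \frac{54}{31} \approx 1.7419$)
$L{\left(b,m \right)} = \frac{1}{154 + b}$
$k = \sqrt{73571}$ ($k = \sqrt{73491 + 80} = \sqrt{73571} \approx 271.24$)
$k + L{\left(S,j - 213 \right)} = \sqrt{73571} + \frac{1}{154 + 428} = \sqrt{73571} + \frac{1}{582} = \frac{1}{582} + \sqrt{73571}$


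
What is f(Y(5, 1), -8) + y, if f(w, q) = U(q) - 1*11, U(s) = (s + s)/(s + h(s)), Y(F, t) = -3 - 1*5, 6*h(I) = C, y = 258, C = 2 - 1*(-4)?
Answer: 1745/7 ≈ 249.29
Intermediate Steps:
C = 6 (C = 2 + 4 = 6)
h(I) = 1 (h(I) = (⅙)*6 = 1)
Y(F, t) = -8 (Y(F, t) = -3 - 5 = -8)
U(s) = 2*s/(1 + s) (U(s) = (s + s)/(s + 1) = (2*s)/(1 + s) = 2*s/(1 + s))
f(w, q) = -11 + 2*q/(1 + q) (f(w, q) = 2*q/(1 + q) - 1*11 = 2*q/(1 + q) - 11 = -11 + 2*q/(1 + q))
f(Y(5, 1), -8) + y = (-11 - 9*(-8))/(1 - 8) + 258 = (-11 + 72)/(-7) + 258 = -⅐*61 + 258 = -61/7 + 258 = 1745/7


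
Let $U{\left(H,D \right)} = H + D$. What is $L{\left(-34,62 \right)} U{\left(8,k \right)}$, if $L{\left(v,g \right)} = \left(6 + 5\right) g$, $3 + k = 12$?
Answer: $11594$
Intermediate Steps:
$k = 9$ ($k = -3 + 12 = 9$)
$L{\left(v,g \right)} = 11 g$
$U{\left(H,D \right)} = D + H$
$L{\left(-34,62 \right)} U{\left(8,k \right)} = 11 \cdot 62 \left(9 + 8\right) = 682 \cdot 17 = 11594$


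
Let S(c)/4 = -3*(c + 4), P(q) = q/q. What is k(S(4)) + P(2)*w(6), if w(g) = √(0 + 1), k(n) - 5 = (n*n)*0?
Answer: 6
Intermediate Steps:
P(q) = 1
S(c) = -48 - 12*c (S(c) = 4*(-3*(c + 4)) = 4*(-3*(4 + c)) = 4*(-12 - 3*c) = -48 - 12*c)
k(n) = 5 (k(n) = 5 + (n*n)*0 = 5 + n²*0 = 5 + 0 = 5)
w(g) = 1 (w(g) = √1 = 1)
k(S(4)) + P(2)*w(6) = 5 + 1*1 = 5 + 1 = 6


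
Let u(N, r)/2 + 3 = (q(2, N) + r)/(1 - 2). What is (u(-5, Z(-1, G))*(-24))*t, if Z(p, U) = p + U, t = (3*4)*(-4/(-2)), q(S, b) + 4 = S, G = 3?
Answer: 3456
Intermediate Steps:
q(S, b) = -4 + S
t = 24 (t = 12*(-4*(-½)) = 12*2 = 24)
Z(p, U) = U + p
u(N, r) = -2 - 2*r (u(N, r) = -6 + 2*(((-4 + 2) + r)/(1 - 2)) = -6 + 2*((-2 + r)/(-1)) = -6 + 2*((-2 + r)*(-1)) = -6 + 2*(2 - r) = -6 + (4 - 2*r) = -2 - 2*r)
(u(-5, Z(-1, G))*(-24))*t = ((-2 - 2*(3 - 1))*(-24))*24 = ((-2 - 2*2)*(-24))*24 = ((-2 - 4)*(-24))*24 = -6*(-24)*24 = 144*24 = 3456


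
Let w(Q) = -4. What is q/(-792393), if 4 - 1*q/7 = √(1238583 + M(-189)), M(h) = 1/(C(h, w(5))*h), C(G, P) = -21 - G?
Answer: -4/113199 + √78654974830/28526148 ≈ 0.0097962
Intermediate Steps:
M(h) = 1/(h*(-21 - h)) (M(h) = 1/((-21 - h)*h) = 1/(h*(-21 - h)))
q = 28 - √78654974830/36 (q = 28 - 7*√(1238583 - 1/(-189*(21 - 189))) = 28 - 7*√(1238583 - 1*(-1/189)/(-168)) = 28 - 7*√(1238583 - 1*(-1/189)*(-1/168)) = 28 - 7*√(1238583 - 1/31752) = 28 - √78654974830/36 ≈ -7762.4)
q/(-792393) = (28 - √78654974830/36)/(-792393) = (28 - √78654974830/36)*(-1/792393) = -4/113199 + √78654974830/28526148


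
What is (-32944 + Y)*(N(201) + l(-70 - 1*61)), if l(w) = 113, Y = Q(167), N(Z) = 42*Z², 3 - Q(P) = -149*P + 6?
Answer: -13684245120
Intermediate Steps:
Q(P) = -3 + 149*P (Q(P) = 3 - (-149*P + 6) = 3 - (6 - 149*P) = 3 + (-6 + 149*P) = -3 + 149*P)
Y = 24880 (Y = -3 + 149*167 = -3 + 24883 = 24880)
(-32944 + Y)*(N(201) + l(-70 - 1*61)) = (-32944 + 24880)*(42*201² + 113) = -8064*(42*40401 + 113) = -8064*(1696842 + 113) = -8064*1696955 = -13684245120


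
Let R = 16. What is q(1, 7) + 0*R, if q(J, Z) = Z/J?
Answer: 7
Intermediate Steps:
q(1, 7) + 0*R = 7/1 + 0*16 = 7*1 + 0 = 7 + 0 = 7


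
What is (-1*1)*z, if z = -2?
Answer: 2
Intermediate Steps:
(-1*1)*z = -1*1*(-2) = -1*(-2) = 2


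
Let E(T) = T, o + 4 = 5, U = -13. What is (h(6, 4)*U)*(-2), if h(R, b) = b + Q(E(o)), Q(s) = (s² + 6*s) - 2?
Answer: 234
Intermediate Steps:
o = 1 (o = -4 + 5 = 1)
Q(s) = -2 + s² + 6*s
h(R, b) = 5 + b (h(R, b) = b + (-2 + 1² + 6*1) = b + (-2 + 1 + 6) = b + 5 = 5 + b)
(h(6, 4)*U)*(-2) = ((5 + 4)*(-13))*(-2) = (9*(-13))*(-2) = -117*(-2) = 234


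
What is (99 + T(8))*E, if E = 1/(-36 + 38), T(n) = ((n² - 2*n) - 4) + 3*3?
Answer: 76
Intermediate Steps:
T(n) = 5 + n² - 2*n (T(n) = (-4 + n² - 2*n) + 9 = 5 + n² - 2*n)
E = ½ (E = 1/2 = ½ ≈ 0.50000)
(99 + T(8))*E = (99 + (5 + 8² - 2*8))*(½) = (99 + (5 + 64 - 16))*(½) = (99 + 53)*(½) = 152*(½) = 76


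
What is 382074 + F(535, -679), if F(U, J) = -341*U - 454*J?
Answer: 507905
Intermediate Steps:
F(U, J) = -454*J - 341*U
382074 + F(535, -679) = 382074 + (-454*(-679) - 341*535) = 382074 + (308266 - 182435) = 382074 + 125831 = 507905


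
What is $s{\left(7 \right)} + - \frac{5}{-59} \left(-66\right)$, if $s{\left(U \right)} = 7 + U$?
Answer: $\frac{496}{59} \approx 8.4068$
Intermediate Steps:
$s{\left(7 \right)} + - \frac{5}{-59} \left(-66\right) = \left(7 + 7\right) + - \frac{5}{-59} \left(-66\right) = 14 + \left(-5\right) \left(- \frac{1}{59}\right) \left(-66\right) = 14 + \frac{5}{59} \left(-66\right) = 14 - \frac{330}{59} = \frac{496}{59}$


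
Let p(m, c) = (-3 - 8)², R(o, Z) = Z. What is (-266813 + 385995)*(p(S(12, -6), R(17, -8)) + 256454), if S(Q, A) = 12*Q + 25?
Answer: 30579121650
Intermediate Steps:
S(Q, A) = 25 + 12*Q
p(m, c) = 121 (p(m, c) = (-11)² = 121)
(-266813 + 385995)*(p(S(12, -6), R(17, -8)) + 256454) = (-266813 + 385995)*(121 + 256454) = 119182*256575 = 30579121650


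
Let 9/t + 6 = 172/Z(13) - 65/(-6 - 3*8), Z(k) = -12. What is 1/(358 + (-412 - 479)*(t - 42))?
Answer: 109/4166134 ≈ 2.6163e-5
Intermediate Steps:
t = -54/109 (t = 9/(-6 + (172/(-12) - 65/(-6 - 3*8))) = 9/(-6 + (172*(-1/12) - 65/(-6 - 24))) = 9/(-6 + (-43/3 - 65/(-30))) = 9/(-6 + (-43/3 - 65*(-1/30))) = 9/(-6 + (-43/3 + 13/6)) = 9/(-6 - 73/6) = 9/(-109/6) = 9*(-6/109) = -54/109 ≈ -0.49541)
1/(358 + (-412 - 479)*(t - 42)) = 1/(358 + (-412 - 479)*(-54/109 - 42)) = 1/(358 - 891*(-4632/109)) = 1/(358 + 4127112/109) = 1/(4166134/109) = 109/4166134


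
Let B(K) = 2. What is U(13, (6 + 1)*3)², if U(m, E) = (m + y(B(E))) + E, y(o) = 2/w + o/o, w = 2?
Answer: 1296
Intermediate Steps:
y(o) = 2 (y(o) = 2/2 + o/o = 2*(½) + 1 = 1 + 1 = 2)
U(m, E) = 2 + E + m (U(m, E) = (m + 2) + E = (2 + m) + E = 2 + E + m)
U(13, (6 + 1)*3)² = (2 + (6 + 1)*3 + 13)² = (2 + 7*3 + 13)² = (2 + 21 + 13)² = 36² = 1296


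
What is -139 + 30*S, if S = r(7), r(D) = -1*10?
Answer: -439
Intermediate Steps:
r(D) = -10
S = -10
-139 + 30*S = -139 + 30*(-10) = -139 - 300 = -439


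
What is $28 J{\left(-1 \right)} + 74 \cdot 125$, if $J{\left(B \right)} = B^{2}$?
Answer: $9278$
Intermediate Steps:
$28 J{\left(-1 \right)} + 74 \cdot 125 = 28 \left(-1\right)^{2} + 74 \cdot 125 = 28 \cdot 1 + 9250 = 28 + 9250 = 9278$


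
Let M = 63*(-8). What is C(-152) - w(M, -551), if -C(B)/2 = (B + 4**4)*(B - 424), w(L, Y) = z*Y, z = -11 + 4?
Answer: 115951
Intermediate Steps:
M = -504
z = -7
w(L, Y) = -7*Y
C(B) = -2*(-424 + B)*(256 + B) (C(B) = -2*(B + 4**4)*(B - 424) = -2*(B + 256)*(-424 + B) = -2*(256 + B)*(-424 + B) = -2*(-424 + B)*(256 + B))
C(-152) - w(M, -551) = (217088 - 2*(-152)**2 + 336*(-152)) - (-7)*(-551) = (217088 - 2*23104 - 51072) - 1*3857 = (217088 - 46208 - 51072) - 3857 = 119808 - 3857 = 115951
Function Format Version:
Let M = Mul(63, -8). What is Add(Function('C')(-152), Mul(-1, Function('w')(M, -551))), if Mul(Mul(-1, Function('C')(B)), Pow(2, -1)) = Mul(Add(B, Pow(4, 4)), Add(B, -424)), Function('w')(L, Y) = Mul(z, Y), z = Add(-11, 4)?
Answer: 115951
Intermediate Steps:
M = -504
z = -7
Function('w')(L, Y) = Mul(-7, Y)
Function('C')(B) = Mul(-2, Add(-424, B), Add(256, B)) (Function('C')(B) = Mul(-2, Mul(Add(B, Pow(4, 4)), Add(B, -424))) = Mul(-2, Mul(Add(B, 256), Add(-424, B))) = Mul(-2, Mul(Add(256, B), Add(-424, B))) = Mul(-2, Mul(Add(-424, B), Add(256, B))) = Mul(-2, Add(-424, B), Add(256, B)))
Add(Function('C')(-152), Mul(-1, Function('w')(M, -551))) = Add(Add(217088, Mul(-2, Pow(-152, 2)), Mul(336, -152)), Mul(-1, Mul(-7, -551))) = Add(Add(217088, Mul(-2, 23104), -51072), Mul(-1, 3857)) = Add(Add(217088, -46208, -51072), -3857) = Add(119808, -3857) = 115951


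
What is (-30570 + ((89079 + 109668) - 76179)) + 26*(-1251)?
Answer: 59472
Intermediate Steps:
(-30570 + ((89079 + 109668) - 76179)) + 26*(-1251) = (-30570 + (198747 - 76179)) - 32526 = (-30570 + 122568) - 32526 = 91998 - 32526 = 59472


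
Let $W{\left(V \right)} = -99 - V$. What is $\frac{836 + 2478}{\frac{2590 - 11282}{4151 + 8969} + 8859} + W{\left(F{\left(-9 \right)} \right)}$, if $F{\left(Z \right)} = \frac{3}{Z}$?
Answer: $- \frac{208970072}{2126001} \approx -98.293$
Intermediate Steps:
$\frac{836 + 2478}{\frac{2590 - 11282}{4151 + 8969} + 8859} + W{\left(F{\left(-9 \right)} \right)} = \frac{836 + 2478}{\frac{2590 - 11282}{4151 + 8969} + 8859} - \left(99 + \frac{3}{-9}\right) = \frac{3314}{- \frac{8692}{13120} + 8859} - \left(99 + 3 \left(- \frac{1}{9}\right)\right) = \frac{3314}{\left(-8692\right) \frac{1}{13120} + 8859} - \frac{296}{3} = \frac{3314}{- \frac{53}{80} + 8859} + \left(-99 + \frac{1}{3}\right) = \frac{3314}{\frac{708667}{80}} - \frac{296}{3} = 3314 \cdot \frac{80}{708667} - \frac{296}{3} = \frac{265120}{708667} - \frac{296}{3} = - \frac{208970072}{2126001}$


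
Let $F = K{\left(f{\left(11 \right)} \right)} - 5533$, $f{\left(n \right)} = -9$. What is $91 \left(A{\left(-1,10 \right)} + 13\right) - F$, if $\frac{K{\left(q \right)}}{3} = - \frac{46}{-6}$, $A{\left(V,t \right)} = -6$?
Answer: $6147$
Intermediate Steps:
$K{\left(q \right)} = 23$ ($K{\left(q \right)} = 3 \left(- \frac{46}{-6}\right) = 3 \left(\left(-46\right) \left(- \frac{1}{6}\right)\right) = 3 \cdot \frac{23}{3} = 23$)
$F = -5510$ ($F = 23 - 5533 = -5510$)
$91 \left(A{\left(-1,10 \right)} + 13\right) - F = 91 \left(-6 + 13\right) - -5510 = 91 \cdot 7 + 5510 = 637 + 5510 = 6147$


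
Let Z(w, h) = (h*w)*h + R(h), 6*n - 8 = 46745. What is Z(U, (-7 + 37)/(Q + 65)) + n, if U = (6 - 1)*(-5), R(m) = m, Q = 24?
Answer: 370211533/47526 ≈ 7789.7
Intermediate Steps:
n = 46753/6 (n = 4/3 + (⅙)*46745 = 4/3 + 46745/6 = 46753/6 ≈ 7792.2)
U = -25 (U = 5*(-5) = -25)
Z(w, h) = h + w*h² (Z(w, h) = (h*w)*h + h = w*h² + h = h + w*h²)
Z(U, (-7 + 37)/(Q + 65)) + n = ((-7 + 37)/(24 + 65))*(1 + ((-7 + 37)/(24 + 65))*(-25)) + 46753/6 = (30/89)*(1 + (30/89)*(-25)) + 46753/6 = (30*(1/89))*(1 + (30*(1/89))*(-25)) + 46753/6 = 30*(1 + (30/89)*(-25))/89 + 46753/6 = 30*(1 - 750/89)/89 + 46753/6 = (30/89)*(-661/89) + 46753/6 = -19830/7921 + 46753/6 = 370211533/47526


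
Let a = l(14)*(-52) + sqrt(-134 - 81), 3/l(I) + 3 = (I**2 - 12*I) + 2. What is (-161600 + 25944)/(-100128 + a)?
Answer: 1100283568416/812168667031 + 10988136*I*sqrt(215)/812168667031 ≈ 1.3547 + 0.00019838*I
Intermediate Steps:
l(I) = 3/(-1 + I**2 - 12*I) (l(I) = 3/(-3 + ((I**2 - 12*I) + 2)) = 3/(-3 + (2 + I**2 - 12*I)) = 3/(-1 + I**2 - 12*I))
a = -52/9 + I*sqrt(215) (a = (3/(-1 + 14**2 - 12*14))*(-52) + sqrt(-134 - 81) = (3/(-1 + 196 - 168))*(-52) + sqrt(-215) = (3/27)*(-52) + I*sqrt(215) = (3*(1/27))*(-52) + I*sqrt(215) = (1/9)*(-52) + I*sqrt(215) = -52/9 + I*sqrt(215) ≈ -5.7778 + 14.663*I)
(-161600 + 25944)/(-100128 + a) = (-161600 + 25944)/(-100128 + (-52/9 + I*sqrt(215))) = -135656/(-901204/9 + I*sqrt(215))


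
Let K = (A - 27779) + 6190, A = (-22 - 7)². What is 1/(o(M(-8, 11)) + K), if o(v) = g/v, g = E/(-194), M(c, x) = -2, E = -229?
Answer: -388/8050453 ≈ -4.8196e-5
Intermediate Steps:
g = 229/194 (g = -229/(-194) = -229*(-1/194) = 229/194 ≈ 1.1804)
o(v) = 229/(194*v)
A = 841 (A = (-29)² = 841)
K = -20748 (K = (841 - 27779) + 6190 = -26938 + 6190 = -20748)
1/(o(M(-8, 11)) + K) = 1/((229/194)/(-2) - 20748) = 1/((229/194)*(-½) - 20748) = 1/(-229/388 - 20748) = 1/(-8050453/388) = -388/8050453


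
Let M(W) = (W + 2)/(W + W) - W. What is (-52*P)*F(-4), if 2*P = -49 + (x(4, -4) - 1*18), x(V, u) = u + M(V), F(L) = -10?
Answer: -19305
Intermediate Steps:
M(W) = -W + (2 + W)/(2*W) (M(W) = (2 + W)/((2*W)) - W = (2 + W)*(1/(2*W)) - W = (2 + W)/(2*W) - W = -W + (2 + W)/(2*W))
x(V, u) = ½ + u + 1/V - V (x(V, u) = u + (½ + 1/V - V) = ½ + u + 1/V - V)
P = -297/8 (P = (-49 + ((½ - 4 + 1/4 - 1*4) - 1*18))/2 = (-49 + ((½ - 4 + ¼ - 4) - 18))/2 = (-49 + (-29/4 - 18))/2 = (-49 - 101/4)/2 = (½)*(-297/4) = -297/8 ≈ -37.125)
(-52*P)*F(-4) = -52*(-297/8)*(-10) = (3861/2)*(-10) = -19305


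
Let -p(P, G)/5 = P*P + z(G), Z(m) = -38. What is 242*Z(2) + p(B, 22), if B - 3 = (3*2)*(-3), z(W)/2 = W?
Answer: -10541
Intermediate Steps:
z(W) = 2*W
B = -15 (B = 3 + (3*2)*(-3) = 3 + 6*(-3) = 3 - 18 = -15)
p(P, G) = -10*G - 5*P² (p(P, G) = -5*(P*P + 2*G) = -5*(P² + 2*G) = -10*G - 5*P²)
242*Z(2) + p(B, 22) = 242*(-38) + (-10*22 - 5*(-15)²) = -9196 + (-220 - 5*225) = -9196 + (-220 - 1125) = -9196 - 1345 = -10541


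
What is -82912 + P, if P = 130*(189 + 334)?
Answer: -14922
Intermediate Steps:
P = 67990 (P = 130*523 = 67990)
-82912 + P = -82912 + 67990 = -14922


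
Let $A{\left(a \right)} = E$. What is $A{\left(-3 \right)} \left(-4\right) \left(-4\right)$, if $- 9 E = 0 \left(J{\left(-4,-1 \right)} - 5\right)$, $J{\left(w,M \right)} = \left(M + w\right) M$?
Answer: $0$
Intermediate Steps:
$J{\left(w,M \right)} = M \left(M + w\right)$
$E = 0$ ($E = - \frac{0 \left(- (-1 - 4) - 5\right)}{9} = - \frac{0 \left(\left(-1\right) \left(-5\right) - 5\right)}{9} = - \frac{0 \left(5 - 5\right)}{9} = - \frac{0 \cdot 0}{9} = \left(- \frac{1}{9}\right) 0 = 0$)
$A{\left(a \right)} = 0$
$A{\left(-3 \right)} \left(-4\right) \left(-4\right) = 0 \left(-4\right) \left(-4\right) = 0 \left(-4\right) = 0$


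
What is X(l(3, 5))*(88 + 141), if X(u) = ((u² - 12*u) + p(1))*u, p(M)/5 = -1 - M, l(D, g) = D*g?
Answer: 120225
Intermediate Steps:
p(M) = -5 - 5*M (p(M) = 5*(-1 - M) = -5 - 5*M)
X(u) = u*(-10 + u² - 12*u) (X(u) = ((u² - 12*u) + (-5 - 5*1))*u = ((u² - 12*u) + (-5 - 5))*u = ((u² - 12*u) - 10)*u = (-10 + u² - 12*u)*u = u*(-10 + u² - 12*u))
X(l(3, 5))*(88 + 141) = ((3*5)*(-10 + (3*5)² - 36*5))*(88 + 141) = (15*(-10 + 15² - 12*15))*229 = (15*(-10 + 225 - 180))*229 = (15*35)*229 = 525*229 = 120225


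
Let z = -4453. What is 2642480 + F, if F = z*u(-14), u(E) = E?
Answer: 2704822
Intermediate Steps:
F = 62342 (F = -4453*(-14) = 62342)
2642480 + F = 2642480 + 62342 = 2704822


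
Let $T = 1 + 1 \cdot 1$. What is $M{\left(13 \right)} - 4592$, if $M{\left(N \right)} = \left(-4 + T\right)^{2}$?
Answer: $-4588$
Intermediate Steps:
$T = 2$ ($T = 1 + 1 = 2$)
$M{\left(N \right)} = 4$ ($M{\left(N \right)} = \left(-4 + 2\right)^{2} = \left(-2\right)^{2} = 4$)
$M{\left(13 \right)} - 4592 = 4 - 4592 = -4588$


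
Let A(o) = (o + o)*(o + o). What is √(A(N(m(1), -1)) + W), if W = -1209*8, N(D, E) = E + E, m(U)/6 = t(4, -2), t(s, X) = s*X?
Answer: 2*I*√2414 ≈ 98.265*I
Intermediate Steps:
t(s, X) = X*s
m(U) = -48 (m(U) = 6*(-2*4) = 6*(-8) = -48)
N(D, E) = 2*E
A(o) = 4*o² (A(o) = (2*o)*(2*o) = 4*o²)
W = -9672
√(A(N(m(1), -1)) + W) = √(4*(2*(-1))² - 9672) = √(4*(-2)² - 9672) = √(4*4 - 9672) = √(16 - 9672) = √(-9656) = 2*I*√2414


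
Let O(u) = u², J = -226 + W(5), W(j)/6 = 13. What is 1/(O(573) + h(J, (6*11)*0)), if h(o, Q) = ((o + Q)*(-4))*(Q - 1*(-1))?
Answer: 1/328921 ≈ 3.0402e-6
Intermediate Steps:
W(j) = 78 (W(j) = 6*13 = 78)
J = -148 (J = -226 + 78 = -148)
h(o, Q) = (1 + Q)*(-4*Q - 4*o) (h(o, Q) = ((Q + o)*(-4))*(Q + 1) = (-4*Q - 4*o)*(1 + Q) = (1 + Q)*(-4*Q - 4*o))
1/(O(573) + h(J, (6*11)*0)) = 1/(573² + (-4*6*11*0 - 4*(-148) - 4*((6*11)*0)² - 4*(6*11)*0*(-148))) = 1/(328329 + (-264*0 + 592 - 4*(66*0)² - 4*66*0*(-148))) = 1/(328329 + (-4*0 + 592 - 4*0² - 4*0*(-148))) = 1/(328329 + (0 + 592 - 4*0 + 0)) = 1/(328329 + (0 + 592 + 0 + 0)) = 1/(328329 + 592) = 1/328921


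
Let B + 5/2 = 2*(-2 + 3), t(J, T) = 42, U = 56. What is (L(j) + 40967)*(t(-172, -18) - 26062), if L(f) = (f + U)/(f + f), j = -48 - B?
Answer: -20253221226/19 ≈ -1.0660e+9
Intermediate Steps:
B = -1/2 (B = -5/2 + 2*(-2 + 3) = -5/2 + 2*1 = -5/2 + 2 = -1/2 ≈ -0.50000)
j = -95/2 (j = -48 - 1*(-1/2) = -48 + 1/2 = -95/2 ≈ -47.500)
L(f) = (56 + f)/(2*f) (L(f) = (f + 56)/(f + f) = (56 + f)/((2*f)) = (56 + f)*(1/(2*f)) = (56 + f)/(2*f))
(L(j) + 40967)*(t(-172, -18) - 26062) = ((56 - 95/2)/(2*(-95/2)) + 40967)*(42 - 26062) = ((1/2)*(-2/95)*(17/2) + 40967)*(-26020) = (-17/190 + 40967)*(-26020) = (7783713/190)*(-26020) = -20253221226/19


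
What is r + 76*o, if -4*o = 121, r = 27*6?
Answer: -2137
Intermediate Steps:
r = 162
o = -121/4 (o = -¼*121 = -121/4 ≈ -30.250)
r + 76*o = 162 + 76*(-121/4) = 162 - 2299 = -2137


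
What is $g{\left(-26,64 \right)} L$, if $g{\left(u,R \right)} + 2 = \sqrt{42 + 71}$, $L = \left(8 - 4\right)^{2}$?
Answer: $-32 + 16 \sqrt{113} \approx 138.08$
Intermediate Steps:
$L = 16$ ($L = 4^{2} = 16$)
$g{\left(u,R \right)} = -2 + \sqrt{113}$ ($g{\left(u,R \right)} = -2 + \sqrt{42 + 71} = -2 + \sqrt{113}$)
$g{\left(-26,64 \right)} L = \left(-2 + \sqrt{113}\right) 16 = -32 + 16 \sqrt{113}$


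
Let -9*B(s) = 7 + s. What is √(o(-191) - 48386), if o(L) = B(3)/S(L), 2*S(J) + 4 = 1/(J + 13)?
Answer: I*√221378943626/2139 ≈ 219.97*I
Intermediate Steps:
S(J) = -2 + 1/(2*(13 + J)) (S(J) = -2 + 1/(2*(J + 13)) = -2 + 1/(2*(13 + J)))
B(s) = -7/9 - s/9 (B(s) = -(7 + s)/9 = -7/9 - s/9)
o(L) = -20*(13 + L)/(9*(-51 - 4*L)) (o(L) = (-7/9 - ⅑*3)/(((-51 - 4*L)/(2*(13 + L)))) = (-7/9 - ⅓)*(2*(13 + L)/(-51 - 4*L)) = -20*(13 + L)/(9*(-51 - 4*L)))
√(o(-191) - 48386) = √(20*(13 - 191)/(9*(51 + 4*(-191))) - 48386) = √((20/9)*(-178)/(51 - 764) - 48386) = √((20/9)*(-178)/(-713) - 48386) = √((20/9)*(-1/713)*(-178) - 48386) = √(3560/6417 - 48386) = √(-310489402/6417) = I*√221378943626/2139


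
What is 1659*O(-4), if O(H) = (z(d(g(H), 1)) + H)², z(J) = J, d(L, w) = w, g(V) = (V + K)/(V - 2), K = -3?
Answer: 14931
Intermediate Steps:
g(V) = (-3 + V)/(-2 + V) (g(V) = (V - 3)/(V - 2) = (-3 + V)/(-2 + V))
O(H) = (1 + H)²
1659*O(-4) = 1659*(1 - 4)² = 1659*(-3)² = 1659*9 = 14931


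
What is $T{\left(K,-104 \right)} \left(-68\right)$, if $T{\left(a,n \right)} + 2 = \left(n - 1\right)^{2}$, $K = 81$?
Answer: $-749564$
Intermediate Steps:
$T{\left(a,n \right)} = -2 + \left(-1 + n\right)^{2}$ ($T{\left(a,n \right)} = -2 + \left(n - 1\right)^{2} = -2 + \left(-1 + n\right)^{2}$)
$T{\left(K,-104 \right)} \left(-68\right) = \left(-2 + \left(-1 - 104\right)^{2}\right) \left(-68\right) = \left(-2 + \left(-105\right)^{2}\right) \left(-68\right) = \left(-2 + 11025\right) \left(-68\right) = 11023 \left(-68\right) = -749564$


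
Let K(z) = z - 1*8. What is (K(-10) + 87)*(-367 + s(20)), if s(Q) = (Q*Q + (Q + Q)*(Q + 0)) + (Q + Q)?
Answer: 60237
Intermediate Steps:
K(z) = -8 + z (K(z) = z - 8 = -8 + z)
s(Q) = 2*Q + 3*Q**2 (s(Q) = (Q**2 + (2*Q)*Q) + 2*Q = (Q**2 + 2*Q**2) + 2*Q = 3*Q**2 + 2*Q = 2*Q + 3*Q**2)
(K(-10) + 87)*(-367 + s(20)) = ((-8 - 10) + 87)*(-367 + 20*(2 + 3*20)) = (-18 + 87)*(-367 + 20*(2 + 60)) = 69*(-367 + 20*62) = 69*(-367 + 1240) = 69*873 = 60237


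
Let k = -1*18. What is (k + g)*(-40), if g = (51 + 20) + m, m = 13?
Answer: -2640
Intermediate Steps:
k = -18
g = 84 (g = (51 + 20) + 13 = 71 + 13 = 84)
(k + g)*(-40) = (-18 + 84)*(-40) = 66*(-40) = -2640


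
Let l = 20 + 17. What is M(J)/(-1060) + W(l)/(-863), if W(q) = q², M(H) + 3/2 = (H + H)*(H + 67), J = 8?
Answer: -4970891/1829560 ≈ -2.7170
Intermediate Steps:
M(H) = -3/2 + 2*H*(67 + H) (M(H) = -3/2 + (H + H)*(H + 67) = -3/2 + (2*H)*(67 + H) = -3/2 + 2*H*(67 + H))
l = 37
M(J)/(-1060) + W(l)/(-863) = (-3/2 + 2*8² + 134*8)/(-1060) + 37²/(-863) = (-3/2 + 2*64 + 1072)*(-1/1060) + 1369*(-1/863) = (-3/2 + 128 + 1072)*(-1/1060) - 1369/863 = (2397/2)*(-1/1060) - 1369/863 = -2397/2120 - 1369/863 = -4970891/1829560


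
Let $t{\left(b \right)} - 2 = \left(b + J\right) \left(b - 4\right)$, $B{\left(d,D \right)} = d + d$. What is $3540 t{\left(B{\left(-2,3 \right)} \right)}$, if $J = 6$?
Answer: $-49560$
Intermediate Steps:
$B{\left(d,D \right)} = 2 d$
$t{\left(b \right)} = 2 + \left(-4 + b\right) \left(6 + b\right)$ ($t{\left(b \right)} = 2 + \left(b + 6\right) \left(b - 4\right) = 2 + \left(6 + b\right) \left(-4 + b\right) = 2 + \left(-4 + b\right) \left(6 + b\right)$)
$3540 t{\left(B{\left(-2,3 \right)} \right)} = 3540 \left(-22 + \left(2 \left(-2\right)\right)^{2} + 2 \cdot 2 \left(-2\right)\right) = 3540 \left(-22 + \left(-4\right)^{2} + 2 \left(-4\right)\right) = 3540 \left(-22 + 16 - 8\right) = 3540 \left(-14\right) = -49560$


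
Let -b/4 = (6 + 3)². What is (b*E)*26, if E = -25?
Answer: 210600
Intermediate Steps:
b = -324 (b = -4*(6 + 3)² = -4*9² = -4*81 = -324)
(b*E)*26 = -324*(-25)*26 = 8100*26 = 210600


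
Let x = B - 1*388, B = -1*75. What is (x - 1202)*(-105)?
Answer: 174825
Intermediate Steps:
B = -75
x = -463 (x = -75 - 1*388 = -75 - 388 = -463)
(x - 1202)*(-105) = (-463 - 1202)*(-105) = -1665*(-105) = 174825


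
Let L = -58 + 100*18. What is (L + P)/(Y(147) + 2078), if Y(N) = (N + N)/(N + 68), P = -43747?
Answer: -9031075/447064 ≈ -20.201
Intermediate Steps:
L = 1742 (L = -58 + 1800 = 1742)
Y(N) = 2*N/(68 + N) (Y(N) = (2*N)/(68 + N) = 2*N/(68 + N))
(L + P)/(Y(147) + 2078) = (1742 - 43747)/(2*147/(68 + 147) + 2078) = -42005/(2*147/215 + 2078) = -42005/(2*147*(1/215) + 2078) = -42005/(294/215 + 2078) = -42005/447064/215 = -42005*215/447064 = -9031075/447064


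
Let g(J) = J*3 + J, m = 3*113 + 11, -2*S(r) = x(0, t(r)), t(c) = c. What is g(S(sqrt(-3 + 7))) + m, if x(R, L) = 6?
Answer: 338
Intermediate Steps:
S(r) = -3 (S(r) = -1/2*6 = -3)
m = 350 (m = 339 + 11 = 350)
g(J) = 4*J (g(J) = 3*J + J = 4*J)
g(S(sqrt(-3 + 7))) + m = 4*(-3) + 350 = -12 + 350 = 338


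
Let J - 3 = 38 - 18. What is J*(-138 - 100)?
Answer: -5474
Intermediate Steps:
J = 23 (J = 3 + (38 - 18) = 3 + 20 = 23)
J*(-138 - 100) = 23*(-138 - 100) = 23*(-238) = -5474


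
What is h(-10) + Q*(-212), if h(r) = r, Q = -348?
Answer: 73766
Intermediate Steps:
h(-10) + Q*(-212) = -10 - 348*(-212) = -10 + 73776 = 73766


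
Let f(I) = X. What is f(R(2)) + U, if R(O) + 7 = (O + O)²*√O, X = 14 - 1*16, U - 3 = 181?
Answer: 182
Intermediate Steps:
U = 184 (U = 3 + 181 = 184)
X = -2 (X = 14 - 16 = -2)
R(O) = -7 + 4*O^(5/2) (R(O) = -7 + (O + O)²*√O = -7 + (2*O)²*√O = -7 + (4*O²)*√O = -7 + 4*O^(5/2))
f(I) = -2
f(R(2)) + U = -2 + 184 = 182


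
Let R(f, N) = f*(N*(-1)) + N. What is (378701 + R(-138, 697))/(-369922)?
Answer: -237792/184961 ≈ -1.2856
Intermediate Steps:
R(f, N) = N - N*f (R(f, N) = f*(-N) + N = -N*f + N = N - N*f)
(378701 + R(-138, 697))/(-369922) = (378701 + 697*(1 - 1*(-138)))/(-369922) = (378701 + 697*(1 + 138))*(-1/369922) = (378701 + 697*139)*(-1/369922) = (378701 + 96883)*(-1/369922) = 475584*(-1/369922) = -237792/184961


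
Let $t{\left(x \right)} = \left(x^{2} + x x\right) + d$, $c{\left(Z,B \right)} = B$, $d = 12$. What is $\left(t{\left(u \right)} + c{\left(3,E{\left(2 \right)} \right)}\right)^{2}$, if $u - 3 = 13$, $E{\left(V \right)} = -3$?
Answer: $271441$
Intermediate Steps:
$u = 16$ ($u = 3 + 13 = 16$)
$t{\left(x \right)} = 12 + 2 x^{2}$ ($t{\left(x \right)} = \left(x^{2} + x x\right) + 12 = \left(x^{2} + x^{2}\right) + 12 = 2 x^{2} + 12 = 12 + 2 x^{2}$)
$\left(t{\left(u \right)} + c{\left(3,E{\left(2 \right)} \right)}\right)^{2} = \left(\left(12 + 2 \cdot 16^{2}\right) - 3\right)^{2} = \left(\left(12 + 2 \cdot 256\right) - 3\right)^{2} = \left(\left(12 + 512\right) - 3\right)^{2} = \left(524 - 3\right)^{2} = 521^{2} = 271441$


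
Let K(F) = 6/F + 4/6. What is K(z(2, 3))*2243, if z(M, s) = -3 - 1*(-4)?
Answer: 44860/3 ≈ 14953.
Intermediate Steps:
z(M, s) = 1 (z(M, s) = -3 + 4 = 1)
K(F) = ⅔ + 6/F (K(F) = 6/F + 4*(⅙) = 6/F + ⅔ = ⅔ + 6/F)
K(z(2, 3))*2243 = (⅔ + 6/1)*2243 = (⅔ + 6*1)*2243 = (⅔ + 6)*2243 = (20/3)*2243 = 44860/3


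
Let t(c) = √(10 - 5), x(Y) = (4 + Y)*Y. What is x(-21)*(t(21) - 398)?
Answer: -142086 + 357*√5 ≈ -1.4129e+5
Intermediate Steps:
x(Y) = Y*(4 + Y)
t(c) = √5
x(-21)*(t(21) - 398) = (-21*(4 - 21))*(√5 - 398) = (-21*(-17))*(-398 + √5) = 357*(-398 + √5) = -142086 + 357*√5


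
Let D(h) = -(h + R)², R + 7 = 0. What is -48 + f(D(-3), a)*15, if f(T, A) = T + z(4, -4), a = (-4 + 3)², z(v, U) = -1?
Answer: -1563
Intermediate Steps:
R = -7 (R = -7 + 0 = -7)
a = 1 (a = (-1)² = 1)
D(h) = -(-7 + h)² (D(h) = -(h - 7)² = -(-7 + h)²)
f(T, A) = -1 + T (f(T, A) = T - 1 = -1 + T)
-48 + f(D(-3), a)*15 = -48 + (-1 - (-7 - 3)²)*15 = -48 + (-1 - 1*(-10)²)*15 = -48 + (-1 - 1*100)*15 = -48 + (-1 - 100)*15 = -48 - 101*15 = -48 - 1515 = -1563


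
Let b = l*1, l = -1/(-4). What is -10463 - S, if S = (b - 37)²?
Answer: -189017/16 ≈ -11814.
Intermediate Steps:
l = ¼ (l = -1*(-¼) = ¼ ≈ 0.25000)
b = ¼ (b = (¼)*1 = ¼ ≈ 0.25000)
S = 21609/16 (S = (¼ - 37)² = (-147/4)² = 21609/16 ≈ 1350.6)
-10463 - S = -10463 - 1*21609/16 = -10463 - 21609/16 = -189017/16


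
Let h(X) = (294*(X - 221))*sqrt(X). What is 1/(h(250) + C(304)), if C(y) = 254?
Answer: -127/9086552242 + 21315*sqrt(10)/9086552242 ≈ 7.4040e-6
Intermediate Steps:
h(X) = sqrt(X)*(-64974 + 294*X) (h(X) = (294*(-221 + X))*sqrt(X) = (-64974 + 294*X)*sqrt(X) = sqrt(X)*(-64974 + 294*X))
1/(h(250) + C(304)) = 1/(294*sqrt(250)*(-221 + 250) + 254) = 1/(294*(5*sqrt(10))*29 + 254) = 1/(42630*sqrt(10) + 254) = 1/(254 + 42630*sqrt(10))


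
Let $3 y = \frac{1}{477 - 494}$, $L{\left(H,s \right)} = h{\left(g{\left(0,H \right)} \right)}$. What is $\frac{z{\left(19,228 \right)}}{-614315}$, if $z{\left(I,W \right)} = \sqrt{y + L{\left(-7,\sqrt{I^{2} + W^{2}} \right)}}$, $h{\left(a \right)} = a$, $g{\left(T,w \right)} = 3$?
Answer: $- \frac{2 \sqrt{1938}}{31330065} \approx -2.8103 \cdot 10^{-6}$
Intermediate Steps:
$L{\left(H,s \right)} = 3$
$y = - \frac{1}{51}$ ($y = \frac{1}{3 \left(477 - 494\right)} = \frac{1}{3 \left(-17\right)} = \frac{1}{3} \left(- \frac{1}{17}\right) = - \frac{1}{51} \approx -0.019608$)
$z{\left(I,W \right)} = \frac{2 \sqrt{1938}}{51}$ ($z{\left(I,W \right)} = \sqrt{- \frac{1}{51} + 3} = \sqrt{\frac{152}{51}} = \frac{2 \sqrt{1938}}{51}$)
$\frac{z{\left(19,228 \right)}}{-614315} = \frac{\frac{2}{51} \sqrt{1938}}{-614315} = \frac{2 \sqrt{1938}}{51} \left(- \frac{1}{614315}\right) = - \frac{2 \sqrt{1938}}{31330065}$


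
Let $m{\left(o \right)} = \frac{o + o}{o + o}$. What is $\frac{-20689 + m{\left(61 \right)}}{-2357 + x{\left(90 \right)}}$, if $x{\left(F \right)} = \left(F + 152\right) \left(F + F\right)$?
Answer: $- \frac{20688}{41203} \approx -0.5021$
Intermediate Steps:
$m{\left(o \right)} = 1$ ($m{\left(o \right)} = \frac{2 o}{2 o} = 2 o \frac{1}{2 o} = 1$)
$x{\left(F \right)} = 2 F \left(152 + F\right)$ ($x{\left(F \right)} = \left(152 + F\right) 2 F = 2 F \left(152 + F\right)$)
$\frac{-20689 + m{\left(61 \right)}}{-2357 + x{\left(90 \right)}} = \frac{-20689 + 1}{-2357 + 2 \cdot 90 \left(152 + 90\right)} = - \frac{20688}{-2357 + 2 \cdot 90 \cdot 242} = - \frac{20688}{-2357 + 43560} = - \frac{20688}{41203}$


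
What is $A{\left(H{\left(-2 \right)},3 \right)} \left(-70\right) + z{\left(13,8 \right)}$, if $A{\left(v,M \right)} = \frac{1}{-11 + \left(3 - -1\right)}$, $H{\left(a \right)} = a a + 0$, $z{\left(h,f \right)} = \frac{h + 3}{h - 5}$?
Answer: $12$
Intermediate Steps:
$z{\left(h,f \right)} = \frac{3 + h}{-5 + h}$
$H{\left(a \right)} = a^{2}$ ($H{\left(a \right)} = a^{2} + 0 = a^{2}$)
$A{\left(v,M \right)} = - \frac{1}{7}$ ($A{\left(v,M \right)} = \frac{1}{-11 + \left(3 + 1\right)} = \frac{1}{-11 + 4} = \frac{1}{-7} = - \frac{1}{7}$)
$A{\left(H{\left(-2 \right)},3 \right)} \left(-70\right) + z{\left(13,8 \right)} = \left(- \frac{1}{7}\right) \left(-70\right) + \frac{3 + 13}{-5 + 13} = 10 + \frac{1}{8} \cdot 16 = 10 + 2 = 12$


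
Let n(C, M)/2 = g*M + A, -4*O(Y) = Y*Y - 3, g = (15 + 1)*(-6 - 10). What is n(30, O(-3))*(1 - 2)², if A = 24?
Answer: 816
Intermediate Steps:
g = -256 (g = 16*(-16) = -256)
O(Y) = ¾ - Y²/4 (O(Y) = -(Y*Y - 3)/4 = -(Y² - 3)/4 = -(-3 + Y²)/4 = ¾ - Y²/4)
n(C, M) = 48 - 512*M (n(C, M) = 2*(-256*M + 24) = 2*(24 - 256*M) = 48 - 512*M)
n(30, O(-3))*(1 - 2)² = (48 - 512*(¾ - ¼*(-3)²))*(1 - 2)² = (48 - 512*(¾ - ¼*9))*(-1)² = (48 - 512*(¾ - 9/4))*1 = (48 - 512*(-3/2))*1 = (48 + 768)*1 = 816*1 = 816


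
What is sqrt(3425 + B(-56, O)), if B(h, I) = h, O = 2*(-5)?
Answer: sqrt(3369) ≈ 58.043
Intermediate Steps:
O = -10
sqrt(3425 + B(-56, O)) = sqrt(3425 - 56) = sqrt(3369)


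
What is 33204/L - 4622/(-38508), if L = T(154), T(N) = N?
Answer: 319832855/1482558 ≈ 215.73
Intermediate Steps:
L = 154
33204/L - 4622/(-38508) = 33204/154 - 4622/(-38508) = 33204*(1/154) - 4622*(-1/38508) = 16602/77 + 2311/19254 = 319832855/1482558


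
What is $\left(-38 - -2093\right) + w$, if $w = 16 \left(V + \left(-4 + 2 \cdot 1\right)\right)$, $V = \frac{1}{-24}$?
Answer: $\frac{6067}{3} \approx 2022.3$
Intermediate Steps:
$V = - \frac{1}{24} \approx -0.041667$
$w = - \frac{98}{3}$ ($w = 16 \left(- \frac{1}{24} + \left(-4 + 2 \cdot 1\right)\right) = 16 \left(- \frac{1}{24} + \left(-4 + 2\right)\right) = 16 \left(- \frac{1}{24} - 2\right) = 16 \left(- \frac{49}{24}\right) = - \frac{98}{3} \approx -32.667$)
$\left(-38 - -2093\right) + w = \left(-38 - -2093\right) - \frac{98}{3} = \left(-38 + 2093\right) - \frac{98}{3} = 2055 - \frac{98}{3} = \frac{6067}{3}$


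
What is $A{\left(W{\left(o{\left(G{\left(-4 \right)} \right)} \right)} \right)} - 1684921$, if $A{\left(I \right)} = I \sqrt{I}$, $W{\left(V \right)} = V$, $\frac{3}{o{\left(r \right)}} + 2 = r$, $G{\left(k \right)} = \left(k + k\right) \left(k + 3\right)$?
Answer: $-1684921 + \frac{\sqrt{2}}{4} \approx -1.6849 \cdot 10^{6}$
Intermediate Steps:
$G{\left(k \right)} = 2 k \left(3 + k\right)$
$o{\left(r \right)} = \frac{3}{-2 + r}$
$A{\left(I \right)} = I^{\frac{3}{2}}$
$A{\left(W{\left(o{\left(G{\left(-4 \right)} \right)} \right)} \right)} - 1684921 = \left(\frac{3}{-2 + 2 \left(-4\right) \left(3 - 4\right)}\right)^{\frac{3}{2}} - 1684921 = \left(\frac{3}{-2 + 2 \left(-4\right) \left(-1\right)}\right)^{\frac{3}{2}} - 1684921 = \left(\frac{3}{-2 + 8}\right)^{\frac{3}{2}} - 1684921 = \left(\frac{3}{6}\right)^{\frac{3}{2}} - 1684921 = \left(3 \cdot \frac{1}{6}\right)^{\frac{3}{2}} - 1684921 = \left(\frac{1}{2}\right)^{\frac{3}{2}} - 1684921 = \frac{\sqrt{2}}{4} - 1684921 = -1684921 + \frac{\sqrt{2}}{4}$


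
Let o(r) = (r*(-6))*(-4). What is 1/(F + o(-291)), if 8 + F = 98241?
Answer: 1/91249 ≈ 1.0959e-5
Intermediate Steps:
o(r) = 24*r (o(r) = -6*r*(-4) = 24*r)
F = 98233 (F = -8 + 98241 = 98233)
1/(F + o(-291)) = 1/(98233 + 24*(-291)) = 1/(98233 - 6984) = 1/91249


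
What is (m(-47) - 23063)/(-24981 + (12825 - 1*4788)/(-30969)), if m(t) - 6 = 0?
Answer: 79339137/85960514 ≈ 0.92297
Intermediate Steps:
m(t) = 6 (m(t) = 6 + 0 = 6)
(m(-47) - 23063)/(-24981 + (12825 - 1*4788)/(-30969)) = (6 - 23063)/(-24981 + (12825 - 1*4788)/(-30969)) = -23057/(-24981 + (12825 - 4788)*(-1/30969)) = -23057/(-24981 + 8037*(-1/30969)) = -23057/(-24981 - 893/3441) = -23057/(-85960514/3441) = -23057*(-3441/85960514) = 79339137/85960514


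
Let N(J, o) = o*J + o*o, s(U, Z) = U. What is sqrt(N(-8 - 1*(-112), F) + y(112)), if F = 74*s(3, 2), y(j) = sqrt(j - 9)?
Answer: sqrt(72372 + sqrt(103)) ≈ 269.04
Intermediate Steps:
y(j) = sqrt(-9 + j)
F = 222 (F = 74*3 = 222)
N(J, o) = o**2 + J*o (N(J, o) = J*o + o**2 = o**2 + J*o)
sqrt(N(-8 - 1*(-112), F) + y(112)) = sqrt(222*((-8 - 1*(-112)) + 222) + sqrt(-9 + 112)) = sqrt(222*((-8 + 112) + 222) + sqrt(103)) = sqrt(222*(104 + 222) + sqrt(103)) = sqrt(222*326 + sqrt(103)) = sqrt(72372 + sqrt(103))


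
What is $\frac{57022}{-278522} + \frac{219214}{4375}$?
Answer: $\frac{30403225229}{609266875} \approx 49.901$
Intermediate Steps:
$\frac{57022}{-278522} + \frac{219214}{4375} = 57022 \left(- \frac{1}{278522}\right) + 219214 \cdot \frac{1}{4375} = - \frac{28511}{139261} + \frac{219214}{4375} = \frac{30403225229}{609266875}$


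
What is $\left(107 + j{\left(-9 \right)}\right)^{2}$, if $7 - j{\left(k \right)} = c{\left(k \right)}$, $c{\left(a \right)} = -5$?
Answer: $14161$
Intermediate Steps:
$j{\left(k \right)} = 12$ ($j{\left(k \right)} = 7 - -5 = 7 + 5 = 12$)
$\left(107 + j{\left(-9 \right)}\right)^{2} = \left(107 + 12\right)^{2} = 119^{2} = 14161$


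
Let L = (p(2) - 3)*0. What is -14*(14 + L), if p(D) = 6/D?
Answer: -196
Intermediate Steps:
L = 0 (L = (6/2 - 3)*0 = (6*(½) - 3)*0 = (3 - 3)*0 = 0*0 = 0)
-14*(14 + L) = -14*(14 + 0) = -14*14 = -196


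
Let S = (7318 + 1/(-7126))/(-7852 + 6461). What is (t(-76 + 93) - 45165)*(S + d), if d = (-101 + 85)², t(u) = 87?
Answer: -56018250941631/4956133 ≈ -1.1303e+7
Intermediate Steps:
d = 256 (d = (-16)² = 256)
S = -52148067/9912266 (S = (7318 - 1/7126)/(-1391) = (52148067/7126)*(-1/1391) = -52148067/9912266 ≈ -5.2610)
(t(-76 + 93) - 45165)*(S + d) = (87 - 45165)*(-52148067/9912266 + 256) = -45078*2485392029/9912266 = -56018250941631/4956133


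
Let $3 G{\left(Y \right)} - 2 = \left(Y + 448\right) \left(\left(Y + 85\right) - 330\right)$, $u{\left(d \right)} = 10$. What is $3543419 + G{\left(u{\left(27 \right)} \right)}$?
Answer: $3507543$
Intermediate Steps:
$G{\left(Y \right)} = \frac{2}{3} + \frac{\left(-245 + Y\right) \left(448 + Y\right)}{3}$ ($G{\left(Y \right)} = \frac{2}{3} + \frac{\left(Y + 448\right) \left(\left(Y + 85\right) - 330\right)}{3} = \frac{2}{3} + \frac{\left(448 + Y\right) \left(\left(85 + Y\right) - 330\right)}{3} = \frac{2}{3} + \frac{\left(448 + Y\right) \left(-245 + Y\right)}{3} = \frac{2}{3} + \frac{\left(-245 + Y\right) \left(448 + Y\right)}{3}$)
$3543419 + G{\left(u{\left(27 \right)} \right)} = 3543419 + \left(-36586 + \frac{10^{2}}{3} + \frac{203}{3} \cdot 10\right) = 3543419 + \left(-36586 + \frac{1}{3} \cdot 100 + \frac{2030}{3}\right) = 3543419 + \left(-36586 + \frac{100}{3} + \frac{2030}{3}\right) = 3543419 - 35876 = 3507543$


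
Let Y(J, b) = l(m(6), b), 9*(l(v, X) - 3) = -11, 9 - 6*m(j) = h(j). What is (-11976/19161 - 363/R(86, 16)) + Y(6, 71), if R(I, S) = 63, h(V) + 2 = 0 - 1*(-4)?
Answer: -618211/134127 ≈ -4.6091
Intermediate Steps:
h(V) = 2 (h(V) = -2 + (0 - 1*(-4)) = -2 + (0 + 4) = -2 + 4 = 2)
m(j) = 7/6 (m(j) = 3/2 - 1/6*2 = 3/2 - 1/3 = 7/6)
l(v, X) = 16/9 (l(v, X) = 3 + (1/9)*(-11) = 3 - 11/9 = 16/9)
Y(J, b) = 16/9
(-11976/19161 - 363/R(86, 16)) + Y(6, 71) = (-11976/19161 - 363/63) + 16/9 = (-11976*1/19161 - 363*1/63) + 16/9 = (-3992/6387 - 121/21) + 16/9 = -285553/44709 + 16/9 = -618211/134127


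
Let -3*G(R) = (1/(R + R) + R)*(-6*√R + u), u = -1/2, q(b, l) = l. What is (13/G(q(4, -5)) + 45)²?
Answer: 25*(370872*√5 + 16844279*I)/(289*(24*√5 + 719*I)) ≈ 2022.8 + 51.203*I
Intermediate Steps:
u = -½ (u = -1*½ = -½ ≈ -0.50000)
G(R) = -(-½ - 6*√R)*(R + 1/(2*R))/3 (G(R) = -(1/(R + R) + R)*(-6*√R - ½)/3 = -(1/(2*R) + R)*(-½ - 6*√R)/3 = -(R + 1/(2*R))*(-½ - 6*√R)/3 = -(-½ - 6*√R)*(R + 1/(2*R))/3)
(13/G(q(4, -5)) + 45)² = (13/((-5)^(-½) + 2*(-5)^(3/2) + (⅙)*(-5) + (1/12)/(-5)) + 45)² = (13/(-I*√5/5 + 2*(-5*I*√5) - ⅚ + (1/12)*(-⅕)) + 45)² = (13/(-I*√5/5 - 10*I*√5 - ⅚ - 1/60) + 45)² = (13/(-17/20 - 51*I*√5/5) + 45)² = (45 + 13/(-17/20 - 51*I*√5/5))²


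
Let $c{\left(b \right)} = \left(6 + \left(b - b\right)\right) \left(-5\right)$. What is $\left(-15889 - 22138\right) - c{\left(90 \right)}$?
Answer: $-37997$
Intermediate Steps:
$c{\left(b \right)} = -30$ ($c{\left(b \right)} = \left(6 + 0\right) \left(-5\right) = 6 \left(-5\right) = -30$)
$\left(-15889 - 22138\right) - c{\left(90 \right)} = \left(-15889 - 22138\right) - -30 = \left(-15889 - 22138\right) + 30 = -38027 + 30 = -37997$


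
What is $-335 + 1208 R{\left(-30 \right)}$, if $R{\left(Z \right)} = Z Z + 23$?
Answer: $1114649$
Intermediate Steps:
$R{\left(Z \right)} = 23 + Z^{2}$ ($R{\left(Z \right)} = Z^{2} + 23 = 23 + Z^{2}$)
$-335 + 1208 R{\left(-30 \right)} = -335 + 1208 \left(23 + \left(-30\right)^{2}\right) = -335 + 1208 \left(23 + 900\right) = -335 + 1208 \cdot 923 = -335 + 1114984 = 1114649$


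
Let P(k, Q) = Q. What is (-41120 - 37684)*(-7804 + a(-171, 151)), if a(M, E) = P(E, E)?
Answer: 603087012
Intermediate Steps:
a(M, E) = E
(-41120 - 37684)*(-7804 + a(-171, 151)) = (-41120 - 37684)*(-7804 + 151) = -78804*(-7653) = 603087012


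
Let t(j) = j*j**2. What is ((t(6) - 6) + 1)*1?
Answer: 211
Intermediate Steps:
t(j) = j**3
((t(6) - 6) + 1)*1 = ((6**3 - 6) + 1)*1 = ((216 - 6) + 1)*1 = (210 + 1)*1 = 211*1 = 211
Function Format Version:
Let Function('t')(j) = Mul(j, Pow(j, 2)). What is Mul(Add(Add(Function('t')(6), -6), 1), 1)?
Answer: 211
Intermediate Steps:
Function('t')(j) = Pow(j, 3)
Mul(Add(Add(Function('t')(6), -6), 1), 1) = Mul(Add(Add(Pow(6, 3), -6), 1), 1) = Mul(Add(Add(216, -6), 1), 1) = Mul(Add(210, 1), 1) = Mul(211, 1) = 211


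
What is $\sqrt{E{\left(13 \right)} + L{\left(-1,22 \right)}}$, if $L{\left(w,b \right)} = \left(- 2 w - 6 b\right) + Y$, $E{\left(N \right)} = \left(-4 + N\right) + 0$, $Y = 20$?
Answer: $i \sqrt{101} \approx 10.05 i$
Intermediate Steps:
$E{\left(N \right)} = -4 + N$
$L{\left(w,b \right)} = 20 - 6 b - 2 w$ ($L{\left(w,b \right)} = \left(- 2 w - 6 b\right) + 20 = \left(- 6 b - 2 w\right) + 20 = 20 - 6 b - 2 w$)
$\sqrt{E{\left(13 \right)} + L{\left(-1,22 \right)}} = \sqrt{\left(-4 + 13\right) - 110} = \sqrt{9 + \left(20 - 132 + 2\right)} = \sqrt{9 - 110} = \sqrt{-101} = i \sqrt{101}$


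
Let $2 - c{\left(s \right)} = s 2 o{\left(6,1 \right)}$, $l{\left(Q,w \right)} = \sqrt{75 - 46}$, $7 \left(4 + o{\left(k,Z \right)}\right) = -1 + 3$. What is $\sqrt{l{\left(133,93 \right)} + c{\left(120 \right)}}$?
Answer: $\frac{\sqrt{43778 + 49 \sqrt{29}}}{7} \approx 29.98$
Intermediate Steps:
$o{\left(k,Z \right)} = - \frac{26}{7}$ ($o{\left(k,Z \right)} = -4 + \frac{-1 + 3}{7} = -4 + \frac{1}{7} \cdot 2 = -4 + \frac{2}{7} = - \frac{26}{7}$)
$l{\left(Q,w \right)} = \sqrt{29}$
$c{\left(s \right)} = 2 + \frac{52 s}{7}$ ($c{\left(s \right)} = 2 - s 2 \left(- \frac{26}{7}\right) = 2 - 2 s \left(- \frac{26}{7}\right) = 2 - - \frac{52 s}{7} = 2 + \frac{52 s}{7}$)
$\sqrt{l{\left(133,93 \right)} + c{\left(120 \right)}} = \sqrt{\sqrt{29} + \left(2 + \frac{52}{7} \cdot 120\right)} = \sqrt{\sqrt{29} + \left(2 + \frac{6240}{7}\right)} = \sqrt{\sqrt{29} + \frac{6254}{7}} = \sqrt{\frac{6254}{7} + \sqrt{29}}$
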